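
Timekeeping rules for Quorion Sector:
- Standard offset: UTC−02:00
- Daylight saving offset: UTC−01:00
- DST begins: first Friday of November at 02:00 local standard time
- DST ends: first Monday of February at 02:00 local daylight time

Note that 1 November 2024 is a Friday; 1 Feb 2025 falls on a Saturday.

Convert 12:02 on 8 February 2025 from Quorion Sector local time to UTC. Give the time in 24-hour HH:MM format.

14:02

1 November 2024 is a Friday, so the first Friday is November 1.
1 February 2025 is a Saturday, so the first Monday is February 3.
8 February 2025 is outside the daylight-saving period (1 November 2024 – 3 February 2025), so Quorion Sector is on standard time, UTC−02:00.
12:02 local + 2h = 14:02 UTC.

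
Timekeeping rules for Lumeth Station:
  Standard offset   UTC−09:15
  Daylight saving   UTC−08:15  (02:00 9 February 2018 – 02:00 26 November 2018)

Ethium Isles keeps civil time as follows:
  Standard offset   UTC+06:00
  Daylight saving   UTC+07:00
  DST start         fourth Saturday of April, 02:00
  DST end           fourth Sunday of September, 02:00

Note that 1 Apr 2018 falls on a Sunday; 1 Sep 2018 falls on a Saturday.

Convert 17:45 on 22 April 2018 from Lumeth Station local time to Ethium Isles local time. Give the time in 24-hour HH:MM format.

22 April 2018 lies within the daylight-saving period (9 February – 26 November), so Lumeth Station is on daylight time, UTC−08:15.
17:45 Lumeth Station + 8h15m = 02:00 UTC (rolling into the next day, 23 April 2018).
1 April 2018 is a Sunday, so the first Saturday is April 7 and the fourth is April 28.
1 September 2018 is a Saturday, so the first Sunday is September 2 and the fourth is September 23.
At the standard offset (UTC+06:00), 02:00 UTC + 6h = 08:00 Ethium Isles standard time.
Daylight saving runs 28 April – 23 September; the standard-time date in Ethium Isles, 23 April 2018, is outside that window, so Ethium Isles is on standard time at UTC+06:00.
02:00 UTC + 6h = 08:00 Ethium Isles.

08:00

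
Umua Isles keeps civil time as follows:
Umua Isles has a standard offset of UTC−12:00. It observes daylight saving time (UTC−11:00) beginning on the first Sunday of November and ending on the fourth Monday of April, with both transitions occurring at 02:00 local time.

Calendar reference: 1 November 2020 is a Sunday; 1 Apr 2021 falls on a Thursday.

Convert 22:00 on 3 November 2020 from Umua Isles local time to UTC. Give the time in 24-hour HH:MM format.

09:00

1 November 2020 is a Sunday, so the first Sunday is November 1.
1 April 2021 is a Thursday, so the first Monday is April 5 and the fourth is April 26.
Daylight saving runs 1 November 2020 – 26 April 2021; 3 November 2020 is inside that window, so Umua Isles is at UTC−11:00.
22:00 local + 11h = 09:00 UTC (rolling into the next day, 4 November 2020).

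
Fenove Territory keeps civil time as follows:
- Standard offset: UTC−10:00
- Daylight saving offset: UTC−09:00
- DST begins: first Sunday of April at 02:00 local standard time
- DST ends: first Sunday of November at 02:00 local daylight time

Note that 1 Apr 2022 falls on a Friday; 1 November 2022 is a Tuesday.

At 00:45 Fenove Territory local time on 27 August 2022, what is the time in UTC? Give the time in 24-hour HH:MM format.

09:45

1 April 2022 is a Friday, so the first Sunday is April 3.
1 November 2022 is a Tuesday, so the first Sunday is November 6.
27 August 2022 lies within the daylight-saving period (3 April – 6 November), so Fenove Territory is on daylight time, UTC−09:00.
00:45 local + 9h = 09:45 UTC.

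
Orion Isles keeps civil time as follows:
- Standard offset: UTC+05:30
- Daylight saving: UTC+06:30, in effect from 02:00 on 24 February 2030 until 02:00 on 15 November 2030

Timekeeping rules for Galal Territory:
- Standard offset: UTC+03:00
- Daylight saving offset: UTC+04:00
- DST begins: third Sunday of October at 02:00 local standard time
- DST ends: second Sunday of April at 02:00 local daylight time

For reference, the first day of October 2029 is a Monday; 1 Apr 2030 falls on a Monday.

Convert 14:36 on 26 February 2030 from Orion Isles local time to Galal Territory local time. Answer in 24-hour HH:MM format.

12:06

26 February 2030 falls between 24 February and 15 November, so daylight saving is in effect and Orion Isles is at UTC+06:30.
14:36 Orion Isles − 6h30m = 08:06 UTC.
1 October 2029 is a Monday, so the first Sunday is October 7 and the third is October 21.
1 April 2030 is a Monday, so the first Sunday is April 7 and the second is April 14.
At the standard offset (UTC+03:00), 08:06 UTC + 3h = 11:06 Galal Territory standard time.
The standard-time date in Galal Territory, 26 February 2030, falls between 21 October 2029 and 14 April 2030, so daylight saving is in effect and Galal Territory is at UTC+04:00.
08:06 UTC + 4h = 12:06 Galal Territory.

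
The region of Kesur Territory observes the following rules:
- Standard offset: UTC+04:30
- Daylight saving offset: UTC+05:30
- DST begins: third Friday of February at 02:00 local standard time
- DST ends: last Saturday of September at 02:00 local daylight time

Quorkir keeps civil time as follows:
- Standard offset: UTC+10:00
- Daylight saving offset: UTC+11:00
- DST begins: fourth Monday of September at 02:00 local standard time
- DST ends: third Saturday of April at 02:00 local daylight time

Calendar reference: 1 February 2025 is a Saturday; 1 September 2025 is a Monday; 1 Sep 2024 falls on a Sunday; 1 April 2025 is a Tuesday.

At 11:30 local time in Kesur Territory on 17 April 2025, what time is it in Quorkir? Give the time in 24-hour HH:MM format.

17:00

1 February 2025 is a Saturday, so the first Friday is February 7 and the third is February 21.
1 September 2025 is a Monday, so Saturdays fall on 6, 13, 20, 27; the last is September 27.
Daylight saving runs 21 February – 27 September; 17 April 2025 is inside that window, so Kesur Territory is at UTC+05:30.
11:30 Kesur Territory − 5h30m = 06:00 UTC.
1 September 2024 is a Sunday, so the first Monday is September 2 and the fourth is September 23.
1 April 2025 is a Tuesday, so the first Saturday is April 5 and the third is April 19.
At the standard offset (UTC+10:00), 06:00 UTC + 10h = 16:00 Quorkir standard time.
The standard-time date in Quorkir, 17 April 2025, falls between 23 September 2024 and 19 April 2025, so daylight saving is in effect and Quorkir is at UTC+11:00.
06:00 UTC + 11h = 17:00 Quorkir.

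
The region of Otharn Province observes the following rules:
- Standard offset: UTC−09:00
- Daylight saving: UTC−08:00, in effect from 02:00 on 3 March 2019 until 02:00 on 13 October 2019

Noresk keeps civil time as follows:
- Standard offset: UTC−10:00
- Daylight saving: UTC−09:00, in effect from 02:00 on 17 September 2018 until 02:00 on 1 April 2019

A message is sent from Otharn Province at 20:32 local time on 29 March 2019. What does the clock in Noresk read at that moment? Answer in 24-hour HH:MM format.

29 March 2019 falls between 3 March and 13 October, so daylight saving is in effect and Otharn Province is at UTC−08:00.
20:32 Otharn Province + 8h = 04:32 UTC (rolling into the next day, 30 March 2019).
At the standard offset (UTC−10:00), 04:32 UTC − 10h = 18:32 Noresk standard time (rolling into the previous day, 29 March 2019).
The standard-time date in Noresk, 29 March 2019, falls between 17 September 2018 and 1 April 2019, so daylight saving is in effect and Noresk is at UTC−09:00.
04:32 UTC − 9h = 19:32 Noresk (rolling into the previous day, 29 March 2019).

19:32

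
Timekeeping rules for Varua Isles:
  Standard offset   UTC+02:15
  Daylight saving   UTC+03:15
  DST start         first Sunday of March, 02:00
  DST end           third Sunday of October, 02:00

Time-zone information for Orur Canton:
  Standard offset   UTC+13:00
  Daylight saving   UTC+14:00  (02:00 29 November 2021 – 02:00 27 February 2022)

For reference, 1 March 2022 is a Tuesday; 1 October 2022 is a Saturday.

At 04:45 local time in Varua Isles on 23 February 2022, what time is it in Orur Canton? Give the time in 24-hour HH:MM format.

1 March 2022 is a Tuesday, so the first Sunday is March 6.
1 October 2022 is a Saturday, so the first Sunday is October 2 and the third is October 16.
23 February 2022 does not fall between 6 March and 16 October, so daylight saving is not in effect and Varua Isles is at UTC+02:15.
04:45 Varua Isles − 2h15m = 02:30 UTC.
At the standard offset (UTC+13:00), 02:30 UTC + 13h = 15:30 Orur Canton standard time.
Daylight saving runs 29 November 2021 – 27 February 2022; the standard-time date in Orur Canton, 23 February 2022, is inside that window, so Orur Canton is at UTC+14:00.
02:30 UTC + 14h = 16:30 Orur Canton.

16:30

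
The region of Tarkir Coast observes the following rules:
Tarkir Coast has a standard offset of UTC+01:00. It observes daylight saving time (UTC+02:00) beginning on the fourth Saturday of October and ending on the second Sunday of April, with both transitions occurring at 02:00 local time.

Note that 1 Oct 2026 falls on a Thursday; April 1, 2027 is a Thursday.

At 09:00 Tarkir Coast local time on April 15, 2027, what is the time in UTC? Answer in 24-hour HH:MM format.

1 October 2026 is a Thursday, so the first Saturday is October 3 and the fourth is October 24.
1 April 2027 is a Thursday, so the first Sunday is April 4 and the second is April 11.
April 15, 2027 does not fall between 24 October 2026 and 11 April 2027, so daylight saving is not in effect and Tarkir Coast is at UTC+01:00.
09:00 local − 1h = 08:00 UTC.

08:00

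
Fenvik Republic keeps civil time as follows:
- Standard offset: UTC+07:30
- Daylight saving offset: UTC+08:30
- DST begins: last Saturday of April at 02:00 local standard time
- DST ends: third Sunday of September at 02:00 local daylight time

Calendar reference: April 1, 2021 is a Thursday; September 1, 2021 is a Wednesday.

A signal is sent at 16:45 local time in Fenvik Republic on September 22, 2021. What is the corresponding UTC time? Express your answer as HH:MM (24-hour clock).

09:15

1 April 2021 is a Thursday, so Saturdays fall on 3, 10, 17, 24; the last is April 24.
1 September 2021 is a Wednesday, so the first Sunday is September 5 and the third is September 19.
September 22, 2021 does not fall between 24 April and 19 September, so daylight saving is not in effect and Fenvik Republic is at UTC+07:30.
16:45 local − 7h30m = 09:15 UTC.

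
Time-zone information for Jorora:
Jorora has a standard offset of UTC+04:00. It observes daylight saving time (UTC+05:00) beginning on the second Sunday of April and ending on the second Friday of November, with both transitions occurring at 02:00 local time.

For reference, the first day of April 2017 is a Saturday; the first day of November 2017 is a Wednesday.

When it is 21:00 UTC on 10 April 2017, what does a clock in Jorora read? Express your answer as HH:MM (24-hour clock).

02:00

1 April 2017 is a Saturday, so the first Sunday is April 2 and the second is April 9.
1 November 2017 is a Wednesday, so the first Friday is November 3 and the second is November 10.
At the standard offset (UTC+04:00), 21:00 UTC + 4h = 01:00 Jorora standard time (rolling into the next day, 11 April 2017).
The standard-time date in Jorora, 11 April 2017, falls between 9 April and 10 November, so daylight saving is in effect and Jorora is at UTC+05:00.
21:00 UTC + 5h = 02:00 local (rolling into the next day, 11 April 2017).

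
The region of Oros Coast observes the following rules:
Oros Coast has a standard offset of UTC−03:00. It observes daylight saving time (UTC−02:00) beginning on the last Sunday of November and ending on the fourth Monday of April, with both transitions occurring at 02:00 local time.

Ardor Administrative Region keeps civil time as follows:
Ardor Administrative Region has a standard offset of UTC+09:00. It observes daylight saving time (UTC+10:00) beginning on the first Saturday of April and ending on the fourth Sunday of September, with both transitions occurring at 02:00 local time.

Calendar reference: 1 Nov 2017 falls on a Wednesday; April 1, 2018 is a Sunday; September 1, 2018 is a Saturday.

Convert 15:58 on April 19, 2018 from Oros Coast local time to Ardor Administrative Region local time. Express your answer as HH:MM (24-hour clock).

03:58

1 November 2017 is a Wednesday, so Sundays fall on 5, 12, 19, 26; the last is November 26.
1 April 2018 is a Sunday, so the first Monday is April 2 and the fourth is April 23.
April 19, 2018 falls between 26 November 2017 and 23 April 2018, so daylight saving is in effect and Oros Coast is at UTC−02:00.
15:58 Oros Coast + 2h = 17:58 UTC.
1 April 2018 is a Sunday, so the first Saturday is April 7.
1 September 2018 is a Saturday, so the first Sunday is September 2 and the fourth is September 23.
At the standard offset (UTC+09:00), 17:58 UTC + 9h = 02:58 Ardor Administrative Region standard time (rolling into the next day, 20 April 2018).
The standard-time date in Ardor Administrative Region, April 20, 2018, lies within the daylight-saving period (7 April – 23 September), so Ardor Administrative Region is on daylight time, UTC+10:00.
17:58 UTC + 10h = 03:58 Ardor Administrative Region (rolling into the next day, 20 April 2018).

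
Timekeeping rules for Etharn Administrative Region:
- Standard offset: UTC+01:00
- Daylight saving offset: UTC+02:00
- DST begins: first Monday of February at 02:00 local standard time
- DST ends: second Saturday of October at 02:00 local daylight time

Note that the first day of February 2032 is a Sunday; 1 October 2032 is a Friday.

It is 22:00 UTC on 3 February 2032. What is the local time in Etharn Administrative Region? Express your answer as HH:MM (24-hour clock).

1 February 2032 is a Sunday, so the first Monday is February 2.
1 October 2032 is a Friday, so the first Saturday is October 2 and the second is October 9.
At the standard offset (UTC+01:00), 22:00 UTC + 1h = 23:00 Etharn Administrative Region standard time.
The standard-time date in Etharn Administrative Region, 3 February 2032, lies within the daylight-saving period (2 February – 9 October), so Etharn Administrative Region is on daylight time, UTC+02:00.
22:00 UTC + 2h = 00:00 local (rolling into the next day, 4 February 2032).

00:00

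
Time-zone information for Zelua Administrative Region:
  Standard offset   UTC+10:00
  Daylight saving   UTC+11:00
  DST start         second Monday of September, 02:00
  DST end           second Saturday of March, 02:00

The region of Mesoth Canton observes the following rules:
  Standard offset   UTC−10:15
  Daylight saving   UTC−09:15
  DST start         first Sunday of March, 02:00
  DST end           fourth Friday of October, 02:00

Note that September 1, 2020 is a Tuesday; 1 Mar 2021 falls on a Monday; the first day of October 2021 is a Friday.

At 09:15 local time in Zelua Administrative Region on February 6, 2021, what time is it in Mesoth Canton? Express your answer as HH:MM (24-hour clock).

1 September 2020 is a Tuesday, so the first Monday is September 7 and the second is September 14.
1 March 2021 is a Monday, so the first Saturday is March 6 and the second is March 13.
February 6, 2021 falls between 14 September 2020 and 13 March 2021, so daylight saving is in effect and Zelua Administrative Region is at UTC+11:00.
09:15 Zelua Administrative Region − 11h = 22:15 UTC (rolling into the previous day, 5 February 2021).
1 March 2021 is a Monday, so the first Sunday is March 7.
1 October 2021 is a Friday, so the first Friday is October 1 and the fourth is October 22.
At the standard offset (UTC−10:15), 22:15 UTC − 10h15m = 12:00 Mesoth Canton standard time.
Daylight saving runs 7 March – 22 October; the standard-time date in Mesoth Canton, February 5, 2021, is outside that window, so Mesoth Canton is on standard time at UTC−10:15.
22:15 UTC − 10h15m = 12:00 Mesoth Canton.

12:00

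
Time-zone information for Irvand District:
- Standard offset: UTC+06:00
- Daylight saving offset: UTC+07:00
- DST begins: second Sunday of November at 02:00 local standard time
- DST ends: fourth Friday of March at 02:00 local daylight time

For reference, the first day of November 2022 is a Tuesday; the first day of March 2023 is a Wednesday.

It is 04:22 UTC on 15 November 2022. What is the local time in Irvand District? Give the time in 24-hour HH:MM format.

11:22

1 November 2022 is a Tuesday, so the first Sunday is November 6 and the second is November 13.
1 March 2023 is a Wednesday, so the first Friday is March 3 and the fourth is March 24.
At the standard offset (UTC+06:00), 04:22 UTC + 6h = 10:22 Irvand District standard time.
The standard-time date in Irvand District, 15 November 2022, falls between 13 November 2022 and 24 March 2023, so daylight saving is in effect and Irvand District is at UTC+07:00.
04:22 UTC + 7h = 11:22 local.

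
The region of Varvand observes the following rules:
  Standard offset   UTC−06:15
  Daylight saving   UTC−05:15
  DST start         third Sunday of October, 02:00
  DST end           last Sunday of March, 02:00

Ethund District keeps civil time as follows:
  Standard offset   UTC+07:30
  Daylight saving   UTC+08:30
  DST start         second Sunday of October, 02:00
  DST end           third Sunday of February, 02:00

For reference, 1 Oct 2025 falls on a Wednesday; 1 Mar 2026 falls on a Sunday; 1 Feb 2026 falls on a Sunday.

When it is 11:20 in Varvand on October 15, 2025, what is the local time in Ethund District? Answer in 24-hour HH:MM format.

1 October 2025 is a Wednesday, so the first Sunday is October 5 and the third is October 19.
1 March 2026 is a Sunday, so Sundays fall on 1, 8, 15, 22, 29; the last is March 29.
October 15, 2025 does not fall between 19 October 2025 and 29 March 2026, so daylight saving is not in effect and Varvand is at UTC−06:15.
11:20 Varvand + 6h15m = 17:35 UTC.
1 October 2025 is a Wednesday, so the first Sunday is October 5 and the second is October 12.
1 February 2026 is a Sunday, so the first Sunday is February 1 and the third is February 15.
At the standard offset (UTC+07:30), 17:35 UTC + 7h30m = 01:05 Ethund District standard time (rolling into the next day, 16 October 2025).
The standard-time date in Ethund District, October 16, 2025, falls between 12 October 2025 and 15 February 2026, so daylight saving is in effect and Ethund District is at UTC+08:30.
17:35 UTC + 8h30m = 02:05 Ethund District (rolling into the next day, 16 October 2025).

02:05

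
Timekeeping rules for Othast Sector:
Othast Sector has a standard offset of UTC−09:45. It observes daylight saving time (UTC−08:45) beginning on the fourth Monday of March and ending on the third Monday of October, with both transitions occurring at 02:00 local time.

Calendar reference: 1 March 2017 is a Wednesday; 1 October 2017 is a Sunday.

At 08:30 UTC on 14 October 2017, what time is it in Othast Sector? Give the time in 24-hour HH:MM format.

23:45

1 March 2017 is a Wednesday, so the first Monday is March 6 and the fourth is March 27.
1 October 2017 is a Sunday, so the first Monday is October 2 and the third is October 16.
At the standard offset (UTC−09:45), 08:30 UTC − 9h45m = 22:45 Othast Sector standard time (rolling into the previous day, 13 October 2017).
The standard-time date in Othast Sector, 13 October 2017, falls between 27 March and 16 October, so daylight saving is in effect and Othast Sector is at UTC−08:45.
08:30 UTC − 8h45m = 23:45 local (rolling into the previous day, 13 October 2017).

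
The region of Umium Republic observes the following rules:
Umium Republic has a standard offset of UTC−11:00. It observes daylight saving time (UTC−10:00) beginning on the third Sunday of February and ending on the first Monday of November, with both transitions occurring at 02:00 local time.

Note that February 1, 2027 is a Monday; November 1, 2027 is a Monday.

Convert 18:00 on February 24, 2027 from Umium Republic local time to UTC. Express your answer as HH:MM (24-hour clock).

1 February 2027 is a Monday, so the first Sunday is February 7 and the third is February 21.
1 November 2027 is a Monday, so the first Monday is November 1.
Daylight saving runs 21 February – 1 November; February 24, 2027 is inside that window, so Umium Republic is at UTC−10:00.
18:00 local + 10h = 04:00 UTC (rolling into the next day, 25 February 2027).

04:00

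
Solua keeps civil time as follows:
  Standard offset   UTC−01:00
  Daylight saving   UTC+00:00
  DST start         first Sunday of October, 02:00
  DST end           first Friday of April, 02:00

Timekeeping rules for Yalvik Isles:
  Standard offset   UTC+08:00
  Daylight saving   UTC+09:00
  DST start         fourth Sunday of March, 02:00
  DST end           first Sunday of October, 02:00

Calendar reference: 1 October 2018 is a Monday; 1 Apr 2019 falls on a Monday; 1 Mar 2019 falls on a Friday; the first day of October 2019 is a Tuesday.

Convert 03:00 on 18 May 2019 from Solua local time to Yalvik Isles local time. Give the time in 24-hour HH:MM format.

1 October 2018 is a Monday, so the first Sunday is October 7.
1 April 2019 is a Monday, so the first Friday is April 5.
18 May 2019 is outside the daylight-saving period (7 October 2018 – 5 April 2019), so Solua is on standard time, UTC−01:00.
03:00 Solua + 1h = 04:00 UTC.
1 March 2019 is a Friday, so the first Sunday is March 3 and the fourth is March 24.
1 October 2019 is a Tuesday, so the first Sunday is October 6.
At the standard offset (UTC+08:00), 04:00 UTC + 8h = 12:00 Yalvik Isles standard time.
Daylight saving runs 24 March – 6 October; the standard-time date in Yalvik Isles, 18 May 2019, is inside that window, so Yalvik Isles is at UTC+09:00.
04:00 UTC + 9h = 13:00 Yalvik Isles.

13:00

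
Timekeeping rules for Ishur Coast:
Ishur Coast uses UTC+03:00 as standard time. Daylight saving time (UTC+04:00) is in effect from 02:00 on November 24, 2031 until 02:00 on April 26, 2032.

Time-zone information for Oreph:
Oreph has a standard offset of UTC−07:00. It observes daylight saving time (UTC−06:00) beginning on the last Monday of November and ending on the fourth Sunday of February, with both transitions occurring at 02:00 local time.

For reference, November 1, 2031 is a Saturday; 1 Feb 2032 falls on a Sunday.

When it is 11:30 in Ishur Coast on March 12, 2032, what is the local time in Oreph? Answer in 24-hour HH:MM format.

00:30

March 12, 2032 falls between 24 November 2031 and 26 April 2032, so daylight saving is in effect and Ishur Coast is at UTC+04:00.
11:30 Ishur Coast − 4h = 07:30 UTC.
1 November 2031 is a Saturday, so Mondays fall on 3, 10, 17, 24; the last is November 24.
1 February 2032 is a Sunday, so the first Sunday is February 1 and the fourth is February 22.
At the standard offset (UTC−07:00), 07:30 UTC − 7h = 00:30 Oreph standard time.
The standard-time date in Oreph, March 12, 2032, does not fall between 24 November 2031 and 22 February 2032, so daylight saving is not in effect and Oreph is at UTC−07:00.
07:30 UTC − 7h = 00:30 Oreph.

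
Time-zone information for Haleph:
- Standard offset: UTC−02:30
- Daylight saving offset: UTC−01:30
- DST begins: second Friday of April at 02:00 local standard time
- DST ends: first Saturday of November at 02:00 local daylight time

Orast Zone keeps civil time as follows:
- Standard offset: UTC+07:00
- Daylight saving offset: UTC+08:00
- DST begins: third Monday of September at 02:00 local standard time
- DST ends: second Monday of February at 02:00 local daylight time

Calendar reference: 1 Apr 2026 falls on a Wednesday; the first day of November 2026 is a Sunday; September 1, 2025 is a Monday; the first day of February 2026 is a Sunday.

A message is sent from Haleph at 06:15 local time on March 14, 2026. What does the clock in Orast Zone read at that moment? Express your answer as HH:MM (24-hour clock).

15:45

1 April 2026 is a Wednesday, so the first Friday is April 3 and the second is April 10.
1 November 2026 is a Sunday, so the first Saturday is November 7.
Daylight saving runs 10 April – 7 November; March 14, 2026 is outside that window, so Haleph is on standard time at UTC−02:30.
06:15 Haleph + 2h30m = 08:45 UTC.
1 September 2025 is a Monday, so the first Monday is September 1 and the third is September 15.
1 February 2026 is a Sunday, so the first Monday is February 2 and the second is February 9.
At the standard offset (UTC+07:00), 08:45 UTC + 7h = 15:45 Orast Zone standard time.
Daylight saving runs 15 September 2025 – 9 February 2026; the standard-time date in Orast Zone, March 14, 2026, is outside that window, so Orast Zone is on standard time at UTC+07:00.
08:45 UTC + 7h = 15:45 Orast Zone.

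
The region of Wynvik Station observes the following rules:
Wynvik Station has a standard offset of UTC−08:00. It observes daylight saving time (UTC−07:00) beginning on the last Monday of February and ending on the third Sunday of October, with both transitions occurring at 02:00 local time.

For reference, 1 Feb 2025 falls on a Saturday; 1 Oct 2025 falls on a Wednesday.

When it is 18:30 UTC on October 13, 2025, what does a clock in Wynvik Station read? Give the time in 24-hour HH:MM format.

1 February 2025 is a Saturday, so Mondays fall on 3, 10, 17, 24; the last is February 24.
1 October 2025 is a Wednesday, so the first Sunday is October 5 and the third is October 19.
At the standard offset (UTC−08:00), 18:30 UTC − 8h = 10:30 Wynvik Station standard time.
The standard-time date in Wynvik Station, October 13, 2025, falls between 24 February and 19 October, so daylight saving is in effect and Wynvik Station is at UTC−07:00.
18:30 UTC − 7h = 11:30 local.

11:30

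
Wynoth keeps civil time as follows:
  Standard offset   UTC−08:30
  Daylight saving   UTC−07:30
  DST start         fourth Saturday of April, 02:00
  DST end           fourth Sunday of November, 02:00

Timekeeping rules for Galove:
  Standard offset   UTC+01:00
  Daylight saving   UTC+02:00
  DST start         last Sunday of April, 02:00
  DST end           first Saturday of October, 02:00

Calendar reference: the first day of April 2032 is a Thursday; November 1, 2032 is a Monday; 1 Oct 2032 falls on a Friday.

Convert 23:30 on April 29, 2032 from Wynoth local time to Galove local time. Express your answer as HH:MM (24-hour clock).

09:00

1 April 2032 is a Thursday, so the first Saturday is April 3 and the fourth is April 24.
1 November 2032 is a Monday, so the first Sunday is November 7 and the fourth is November 28.
April 29, 2032 lies within the daylight-saving period (24 April – 28 November), so Wynoth is on daylight time, UTC−07:30.
23:30 Wynoth + 7h30m = 07:00 UTC (rolling into the next day, 30 April 2032).
1 April 2032 is a Thursday, so Sundays fall on 4, 11, 18, 25; the last is April 25.
1 October 2032 is a Friday, so the first Saturday is October 2.
At the standard offset (UTC+01:00), 07:00 UTC + 1h = 08:00 Galove standard time.
Daylight saving runs 25 April – 2 October; the standard-time date in Galove, April 30, 2032, is inside that window, so Galove is at UTC+02:00.
07:00 UTC + 2h = 09:00 Galove.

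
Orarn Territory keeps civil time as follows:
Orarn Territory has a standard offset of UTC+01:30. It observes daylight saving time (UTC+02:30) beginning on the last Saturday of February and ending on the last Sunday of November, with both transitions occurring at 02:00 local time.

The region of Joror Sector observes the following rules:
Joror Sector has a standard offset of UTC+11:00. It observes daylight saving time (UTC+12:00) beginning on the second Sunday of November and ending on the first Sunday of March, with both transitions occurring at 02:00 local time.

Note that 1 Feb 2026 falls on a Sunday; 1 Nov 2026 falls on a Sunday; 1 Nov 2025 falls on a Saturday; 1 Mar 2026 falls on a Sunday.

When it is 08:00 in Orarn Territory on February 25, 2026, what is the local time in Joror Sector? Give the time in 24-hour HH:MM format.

1 February 2026 is a Sunday, so Saturdays fall on 7, 14, 21, 28; the last is February 28.
1 November 2026 is a Sunday, so Sundays fall on 1, 8, 15, 22, 29; the last is November 29.
February 25, 2026 is outside the daylight-saving period (28 February – 29 November), so Orarn Territory is on standard time, UTC+01:30.
08:00 Orarn Territory − 1h30m = 06:30 UTC.
1 November 2025 is a Saturday, so the first Sunday is November 2 and the second is November 9.
1 March 2026 is a Sunday, so the first Sunday is March 1.
At the standard offset (UTC+11:00), 06:30 UTC + 11h = 17:30 Joror Sector standard time.
The standard-time date in Joror Sector, February 25, 2026, falls between 9 November 2025 and 1 March 2026, so daylight saving is in effect and Joror Sector is at UTC+12:00.
06:30 UTC + 12h = 18:30 Joror Sector.

18:30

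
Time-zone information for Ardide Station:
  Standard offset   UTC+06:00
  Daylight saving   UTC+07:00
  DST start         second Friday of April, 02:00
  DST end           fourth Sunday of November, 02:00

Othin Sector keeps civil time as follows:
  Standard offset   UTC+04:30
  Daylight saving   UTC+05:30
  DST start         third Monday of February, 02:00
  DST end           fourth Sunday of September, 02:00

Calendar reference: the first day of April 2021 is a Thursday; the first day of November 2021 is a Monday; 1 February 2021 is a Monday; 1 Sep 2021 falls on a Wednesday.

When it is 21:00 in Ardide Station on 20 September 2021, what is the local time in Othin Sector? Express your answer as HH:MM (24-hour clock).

19:30

1 April 2021 is a Thursday, so the first Friday is April 2 and the second is April 9.
1 November 2021 is a Monday, so the first Sunday is November 7 and the fourth is November 28.
Daylight saving runs 9 April – 28 November; 20 September 2021 is inside that window, so Ardide Station is at UTC+07:00.
21:00 Ardide Station − 7h = 14:00 UTC.
1 February 2021 is a Monday, so the first Monday is February 1 and the third is February 15.
1 September 2021 is a Wednesday, so the first Sunday is September 5 and the fourth is September 26.
At the standard offset (UTC+04:30), 14:00 UTC + 4h30m = 18:30 Othin Sector standard time.
Daylight saving runs 15 February – 26 September; the standard-time date in Othin Sector, 20 September 2021, is inside that window, so Othin Sector is at UTC+05:30.
14:00 UTC + 5h30m = 19:30 Othin Sector.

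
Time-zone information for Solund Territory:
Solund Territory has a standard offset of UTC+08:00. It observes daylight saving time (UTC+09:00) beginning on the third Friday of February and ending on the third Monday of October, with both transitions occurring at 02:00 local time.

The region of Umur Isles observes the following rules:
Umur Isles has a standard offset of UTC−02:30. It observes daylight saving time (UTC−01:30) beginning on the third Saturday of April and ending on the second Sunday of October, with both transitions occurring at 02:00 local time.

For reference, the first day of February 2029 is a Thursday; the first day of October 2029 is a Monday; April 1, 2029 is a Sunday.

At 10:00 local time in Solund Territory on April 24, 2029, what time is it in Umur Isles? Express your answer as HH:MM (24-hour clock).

23:30

1 February 2029 is a Thursday, so the first Friday is February 2 and the third is February 16.
1 October 2029 is a Monday, so the first Monday is October 1 and the third is October 15.
April 24, 2029 falls between 16 February and 15 October, so daylight saving is in effect and Solund Territory is at UTC+09:00.
10:00 Solund Territory − 9h = 01:00 UTC.
1 April 2029 is a Sunday, so the first Saturday is April 7 and the third is April 21.
1 October 2029 is a Monday, so the first Sunday is October 7 and the second is October 14.
At the standard offset (UTC−02:30), 01:00 UTC − 2h30m = 22:30 Umur Isles standard time (rolling into the previous day, 23 April 2029).
Daylight saving runs 21 April – 14 October; the standard-time date in Umur Isles, April 23, 2029, is inside that window, so Umur Isles is at UTC−01:30.
01:00 UTC − 1h30m = 23:30 Umur Isles (rolling into the previous day, 23 April 2029).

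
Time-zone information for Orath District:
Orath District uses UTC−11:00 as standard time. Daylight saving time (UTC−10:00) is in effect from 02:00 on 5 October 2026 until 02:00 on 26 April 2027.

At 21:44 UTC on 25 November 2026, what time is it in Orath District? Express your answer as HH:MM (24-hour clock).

11:44

At the standard offset (UTC−11:00), 21:44 UTC − 11h = 10:44 Orath District standard time.
The standard-time date in Orath District, 25 November 2026, falls between 5 October 2026 and 26 April 2027, so daylight saving is in effect and Orath District is at UTC−10:00.
21:44 UTC − 10h = 11:44 local.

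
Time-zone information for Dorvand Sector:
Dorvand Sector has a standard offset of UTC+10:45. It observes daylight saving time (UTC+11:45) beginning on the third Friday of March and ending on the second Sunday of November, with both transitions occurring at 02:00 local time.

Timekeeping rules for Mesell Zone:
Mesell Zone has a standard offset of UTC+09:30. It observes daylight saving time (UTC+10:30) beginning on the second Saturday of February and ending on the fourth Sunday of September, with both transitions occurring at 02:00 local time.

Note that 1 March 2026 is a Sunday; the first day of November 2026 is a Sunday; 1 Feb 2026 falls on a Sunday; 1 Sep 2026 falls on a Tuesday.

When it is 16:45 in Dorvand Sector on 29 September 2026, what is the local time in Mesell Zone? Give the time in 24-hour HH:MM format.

1 March 2026 is a Sunday, so the first Friday is March 6 and the third is March 20.
1 November 2026 is a Sunday, so the first Sunday is November 1 and the second is November 8.
29 September 2026 lies within the daylight-saving period (20 March – 8 November), so Dorvand Sector is on daylight time, UTC+11:45.
16:45 Dorvand Sector − 11h45m = 05:00 UTC.
1 February 2026 is a Sunday, so the first Saturday is February 7 and the second is February 14.
1 September 2026 is a Tuesday, so the first Sunday is September 6 and the fourth is September 27.
At the standard offset (UTC+09:30), 05:00 UTC + 9h30m = 14:30 Mesell Zone standard time.
The standard-time date in Mesell Zone, 29 September 2026, does not fall between 14 February and 27 September, so daylight saving is not in effect and Mesell Zone is at UTC+09:30.
05:00 UTC + 9h30m = 14:30 Mesell Zone.

14:30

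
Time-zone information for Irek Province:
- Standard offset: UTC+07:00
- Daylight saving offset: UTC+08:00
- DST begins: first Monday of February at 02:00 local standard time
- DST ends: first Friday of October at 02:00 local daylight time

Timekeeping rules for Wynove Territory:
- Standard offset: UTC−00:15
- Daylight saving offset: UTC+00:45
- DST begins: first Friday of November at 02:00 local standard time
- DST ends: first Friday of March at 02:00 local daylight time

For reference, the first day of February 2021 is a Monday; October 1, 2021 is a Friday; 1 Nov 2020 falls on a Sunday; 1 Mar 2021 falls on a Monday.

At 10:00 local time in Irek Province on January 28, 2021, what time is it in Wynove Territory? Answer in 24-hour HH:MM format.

1 February 2021 is a Monday, so the first Monday is February 1.
1 October 2021 is a Friday, so the first Friday is October 1.
Daylight saving runs 1 February – 1 October; January 28, 2021 is outside that window, so Irek Province is on standard time at UTC+07:00.
10:00 Irek Province − 7h = 03:00 UTC.
1 November 2020 is a Sunday, so the first Friday is November 6.
1 March 2021 is a Monday, so the first Friday is March 5.
At the standard offset (UTC−00:15), 03:00 UTC − 0h15m = 02:45 Wynove Territory standard time.
The standard-time date in Wynove Territory, January 28, 2021, falls between 6 November 2020 and 5 March 2021, so daylight saving is in effect and Wynove Territory is at UTC+00:45.
03:00 UTC + 0h45m = 03:45 Wynove Territory.

03:45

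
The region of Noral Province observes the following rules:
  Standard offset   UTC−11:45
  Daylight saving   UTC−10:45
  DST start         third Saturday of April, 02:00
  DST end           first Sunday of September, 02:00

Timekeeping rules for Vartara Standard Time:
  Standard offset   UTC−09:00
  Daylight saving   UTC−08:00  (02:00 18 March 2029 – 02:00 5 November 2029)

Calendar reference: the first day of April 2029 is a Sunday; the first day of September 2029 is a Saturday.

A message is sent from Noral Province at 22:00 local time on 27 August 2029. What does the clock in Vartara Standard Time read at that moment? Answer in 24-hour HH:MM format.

00:45

1 April 2029 is a Sunday, so the first Saturday is April 7 and the third is April 21.
1 September 2029 is a Saturday, so the first Sunday is September 2.
27 August 2029 falls between 21 April and 2 September, so daylight saving is in effect and Noral Province is at UTC−10:45.
22:00 Noral Province + 10h45m = 08:45 UTC (rolling into the next day, 28 August 2029).
At the standard offset (UTC−09:00), 08:45 UTC − 9h = 23:45 Vartara Standard Time standard time (rolling into the previous day, 27 August 2029).
The standard-time date in Vartara Standard Time, 27 August 2029, lies within the daylight-saving period (18 March – 5 November), so Vartara Standard Time is on daylight time, UTC−08:00.
08:45 UTC − 8h = 00:45 Vartara Standard Time.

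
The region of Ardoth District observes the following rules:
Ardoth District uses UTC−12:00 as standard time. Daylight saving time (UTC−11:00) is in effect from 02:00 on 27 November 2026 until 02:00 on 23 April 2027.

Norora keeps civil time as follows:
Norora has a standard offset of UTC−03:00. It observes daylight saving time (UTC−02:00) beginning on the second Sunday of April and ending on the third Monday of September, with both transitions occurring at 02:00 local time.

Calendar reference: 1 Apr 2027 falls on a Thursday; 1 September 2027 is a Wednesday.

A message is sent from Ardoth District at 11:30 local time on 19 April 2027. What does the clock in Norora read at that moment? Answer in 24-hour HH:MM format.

20:30

Daylight saving runs 27 November 2026 – 23 April 2027; 19 April 2027 is inside that window, so Ardoth District is at UTC−11:00.
11:30 Ardoth District + 11h = 22:30 UTC.
1 April 2027 is a Thursday, so the first Sunday is April 4 and the second is April 11.
1 September 2027 is a Wednesday, so the first Monday is September 6 and the third is September 20.
At the standard offset (UTC−03:00), 22:30 UTC − 3h = 19:30 Norora standard time.
Daylight saving runs 11 April – 20 September; the standard-time date in Norora, 19 April 2027, is inside that window, so Norora is at UTC−02:00.
22:30 UTC − 2h = 20:30 Norora.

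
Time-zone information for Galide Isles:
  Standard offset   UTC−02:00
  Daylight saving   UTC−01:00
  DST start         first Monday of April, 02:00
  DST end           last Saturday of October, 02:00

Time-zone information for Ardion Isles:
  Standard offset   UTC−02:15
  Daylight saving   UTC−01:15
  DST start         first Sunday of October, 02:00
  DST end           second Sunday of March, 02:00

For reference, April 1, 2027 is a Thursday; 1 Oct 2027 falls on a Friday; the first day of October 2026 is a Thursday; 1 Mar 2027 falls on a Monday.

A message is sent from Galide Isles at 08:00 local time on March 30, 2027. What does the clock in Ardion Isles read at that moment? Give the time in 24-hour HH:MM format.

07:45

1 April 2027 is a Thursday, so the first Monday is April 5.
1 October 2027 is a Friday, so Saturdays fall on 2, 9, 16, 23, 30; the last is October 30.
March 30, 2027 does not fall between 5 April and 30 October, so daylight saving is not in effect and Galide Isles is at UTC−02:00.
08:00 Galide Isles + 2h = 10:00 UTC.
1 October 2026 is a Thursday, so the first Sunday is October 4.
1 March 2027 is a Monday, so the first Sunday is March 7 and the second is March 14.
At the standard offset (UTC−02:15), 10:00 UTC − 2h15m = 07:45 Ardion Isles standard time.
The standard-time date in Ardion Isles, March 30, 2027, does not fall between 4 October 2026 and 14 March 2027, so daylight saving is not in effect and Ardion Isles is at UTC−02:15.
10:00 UTC − 2h15m = 07:45 Ardion Isles.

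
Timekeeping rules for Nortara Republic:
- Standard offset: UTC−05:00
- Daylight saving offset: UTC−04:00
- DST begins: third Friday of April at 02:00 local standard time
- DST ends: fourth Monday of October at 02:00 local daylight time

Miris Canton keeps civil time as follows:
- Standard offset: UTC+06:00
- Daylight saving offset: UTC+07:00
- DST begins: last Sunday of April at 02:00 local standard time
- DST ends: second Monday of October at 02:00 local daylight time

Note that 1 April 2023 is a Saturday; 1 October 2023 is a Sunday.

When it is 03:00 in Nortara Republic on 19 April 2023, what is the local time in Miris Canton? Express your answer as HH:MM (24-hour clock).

1 April 2023 is a Saturday, so the first Friday is April 7 and the third is April 21.
1 October 2023 is a Sunday, so the first Monday is October 2 and the fourth is October 23.
19 April 2023 is outside the daylight-saving period (21 April – 23 October), so Nortara Republic is on standard time, UTC−05:00.
03:00 Nortara Republic + 5h = 08:00 UTC.
1 April 2023 is a Saturday, so Sundays fall on 2, 9, 16, 23, 30; the last is April 30.
1 October 2023 is a Sunday, so the first Monday is October 2 and the second is October 9.
At the standard offset (UTC+06:00), 08:00 UTC + 6h = 14:00 Miris Canton standard time.
The standard-time date in Miris Canton, 19 April 2023, is outside the daylight-saving period (30 April – 9 October), so Miris Canton is on standard time, UTC+06:00.
08:00 UTC + 6h = 14:00 Miris Canton.

14:00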